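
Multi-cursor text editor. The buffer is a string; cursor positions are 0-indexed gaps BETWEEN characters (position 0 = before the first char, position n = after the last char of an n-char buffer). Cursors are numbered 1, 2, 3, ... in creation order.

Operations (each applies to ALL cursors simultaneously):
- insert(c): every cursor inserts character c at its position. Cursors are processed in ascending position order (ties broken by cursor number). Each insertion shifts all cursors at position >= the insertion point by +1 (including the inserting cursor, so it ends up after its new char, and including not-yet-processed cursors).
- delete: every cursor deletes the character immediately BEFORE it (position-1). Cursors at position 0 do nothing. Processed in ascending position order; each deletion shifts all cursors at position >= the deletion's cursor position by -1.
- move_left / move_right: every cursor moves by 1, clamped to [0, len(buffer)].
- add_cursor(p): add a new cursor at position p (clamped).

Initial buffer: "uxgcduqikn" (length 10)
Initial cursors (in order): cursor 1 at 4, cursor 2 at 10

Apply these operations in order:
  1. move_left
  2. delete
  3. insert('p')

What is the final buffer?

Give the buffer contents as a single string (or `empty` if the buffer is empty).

After op 1 (move_left): buffer="uxgcduqikn" (len 10), cursors c1@3 c2@9, authorship ..........
After op 2 (delete): buffer="uxcduqin" (len 8), cursors c1@2 c2@7, authorship ........
After op 3 (insert('p')): buffer="uxpcduqipn" (len 10), cursors c1@3 c2@9, authorship ..1.....2.

Answer: uxpcduqipn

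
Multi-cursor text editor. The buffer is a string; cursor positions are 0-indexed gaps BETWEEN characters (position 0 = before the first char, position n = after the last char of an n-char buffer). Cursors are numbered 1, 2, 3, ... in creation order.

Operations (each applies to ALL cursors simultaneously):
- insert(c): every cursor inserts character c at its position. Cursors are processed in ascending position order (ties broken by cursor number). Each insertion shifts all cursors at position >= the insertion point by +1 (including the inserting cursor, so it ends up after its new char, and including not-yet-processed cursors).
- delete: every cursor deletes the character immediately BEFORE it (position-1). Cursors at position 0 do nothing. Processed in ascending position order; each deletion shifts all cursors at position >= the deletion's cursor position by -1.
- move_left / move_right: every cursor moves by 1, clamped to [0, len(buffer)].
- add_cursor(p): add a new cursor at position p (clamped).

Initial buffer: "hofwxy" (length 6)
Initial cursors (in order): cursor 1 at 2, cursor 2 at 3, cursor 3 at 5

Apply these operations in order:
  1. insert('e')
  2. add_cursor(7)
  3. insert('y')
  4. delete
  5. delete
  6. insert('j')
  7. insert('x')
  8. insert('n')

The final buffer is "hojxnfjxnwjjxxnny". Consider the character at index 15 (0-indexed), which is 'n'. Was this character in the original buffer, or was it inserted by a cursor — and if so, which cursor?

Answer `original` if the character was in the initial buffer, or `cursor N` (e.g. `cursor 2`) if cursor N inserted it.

Answer: cursor 4

Derivation:
After op 1 (insert('e')): buffer="hoefewxey" (len 9), cursors c1@3 c2@5 c3@8, authorship ..1.2..3.
After op 2 (add_cursor(7)): buffer="hoefewxey" (len 9), cursors c1@3 c2@5 c4@7 c3@8, authorship ..1.2..3.
After op 3 (insert('y')): buffer="hoeyfeywxyeyy" (len 13), cursors c1@4 c2@7 c4@10 c3@12, authorship ..11.22..433.
After op 4 (delete): buffer="hoefewxey" (len 9), cursors c1@3 c2@5 c4@7 c3@8, authorship ..1.2..3.
After op 5 (delete): buffer="hofwy" (len 5), cursors c1@2 c2@3 c3@4 c4@4, authorship .....
After op 6 (insert('j')): buffer="hojfjwjjy" (len 9), cursors c1@3 c2@5 c3@8 c4@8, authorship ..1.2.34.
After op 7 (insert('x')): buffer="hojxfjxwjjxxy" (len 13), cursors c1@4 c2@7 c3@12 c4@12, authorship ..11.22.3434.
After op 8 (insert('n')): buffer="hojxnfjxnwjjxxnny" (len 17), cursors c1@5 c2@9 c3@16 c4@16, authorship ..111.222.343434.
Authorship (.=original, N=cursor N): . . 1 1 1 . 2 2 2 . 3 4 3 4 3 4 .
Index 15: author = 4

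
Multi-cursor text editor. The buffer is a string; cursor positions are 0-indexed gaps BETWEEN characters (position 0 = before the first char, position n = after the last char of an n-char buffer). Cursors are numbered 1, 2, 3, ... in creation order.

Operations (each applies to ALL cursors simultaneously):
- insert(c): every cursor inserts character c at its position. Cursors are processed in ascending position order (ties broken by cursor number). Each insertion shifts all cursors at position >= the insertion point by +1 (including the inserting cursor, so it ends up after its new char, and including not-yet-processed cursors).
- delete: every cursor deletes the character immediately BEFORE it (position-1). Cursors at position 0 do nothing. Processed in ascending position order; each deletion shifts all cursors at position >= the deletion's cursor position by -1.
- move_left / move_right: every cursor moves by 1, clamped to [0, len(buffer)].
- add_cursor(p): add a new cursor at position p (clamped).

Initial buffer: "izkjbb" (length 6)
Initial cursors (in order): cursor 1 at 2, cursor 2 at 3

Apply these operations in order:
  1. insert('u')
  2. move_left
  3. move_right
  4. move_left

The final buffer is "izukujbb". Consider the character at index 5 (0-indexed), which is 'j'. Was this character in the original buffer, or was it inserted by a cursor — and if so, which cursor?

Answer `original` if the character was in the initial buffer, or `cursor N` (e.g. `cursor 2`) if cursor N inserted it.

Answer: original

Derivation:
After op 1 (insert('u')): buffer="izukujbb" (len 8), cursors c1@3 c2@5, authorship ..1.2...
After op 2 (move_left): buffer="izukujbb" (len 8), cursors c1@2 c2@4, authorship ..1.2...
After op 3 (move_right): buffer="izukujbb" (len 8), cursors c1@3 c2@5, authorship ..1.2...
After op 4 (move_left): buffer="izukujbb" (len 8), cursors c1@2 c2@4, authorship ..1.2...
Authorship (.=original, N=cursor N): . . 1 . 2 . . .
Index 5: author = original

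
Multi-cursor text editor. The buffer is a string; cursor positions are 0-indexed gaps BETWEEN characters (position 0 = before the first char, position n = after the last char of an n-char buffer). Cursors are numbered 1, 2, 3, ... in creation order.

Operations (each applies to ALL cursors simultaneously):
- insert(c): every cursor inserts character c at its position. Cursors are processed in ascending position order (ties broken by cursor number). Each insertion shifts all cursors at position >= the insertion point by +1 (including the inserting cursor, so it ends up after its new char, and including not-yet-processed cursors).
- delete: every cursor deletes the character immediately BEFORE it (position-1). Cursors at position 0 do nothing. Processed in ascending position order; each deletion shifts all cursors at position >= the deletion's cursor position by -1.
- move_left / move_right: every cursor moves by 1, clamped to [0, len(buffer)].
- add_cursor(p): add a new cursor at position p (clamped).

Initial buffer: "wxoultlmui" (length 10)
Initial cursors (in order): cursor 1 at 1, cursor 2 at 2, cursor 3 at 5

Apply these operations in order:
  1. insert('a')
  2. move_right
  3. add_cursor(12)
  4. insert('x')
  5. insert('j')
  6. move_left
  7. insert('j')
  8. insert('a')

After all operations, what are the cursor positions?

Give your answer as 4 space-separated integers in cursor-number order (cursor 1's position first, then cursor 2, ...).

Answer: 6 12 20 27

Derivation:
After op 1 (insert('a')): buffer="waxaoulatlmui" (len 13), cursors c1@2 c2@4 c3@8, authorship .1.2...3.....
After op 2 (move_right): buffer="waxaoulatlmui" (len 13), cursors c1@3 c2@5 c3@9, authorship .1.2...3.....
After op 3 (add_cursor(12)): buffer="waxaoulatlmui" (len 13), cursors c1@3 c2@5 c3@9 c4@12, authorship .1.2...3.....
After op 4 (insert('x')): buffer="waxxaoxulatxlmuxi" (len 17), cursors c1@4 c2@7 c3@12 c4@16, authorship .1.12.2..3.3...4.
After op 5 (insert('j')): buffer="waxxjaoxjulatxjlmuxji" (len 21), cursors c1@5 c2@9 c3@15 c4@20, authorship .1.112.22..3.33...44.
After op 6 (move_left): buffer="waxxjaoxjulatxjlmuxji" (len 21), cursors c1@4 c2@8 c3@14 c4@19, authorship .1.112.22..3.33...44.
After op 7 (insert('j')): buffer="waxxjjaoxjjulatxjjlmuxjji" (len 25), cursors c1@5 c2@10 c3@17 c4@23, authorship .1.1112.222..3.333...444.
After op 8 (insert('a')): buffer="waxxjajaoxjajulatxjajlmuxjaji" (len 29), cursors c1@6 c2@12 c3@20 c4@27, authorship .1.11112.2222..3.3333...4444.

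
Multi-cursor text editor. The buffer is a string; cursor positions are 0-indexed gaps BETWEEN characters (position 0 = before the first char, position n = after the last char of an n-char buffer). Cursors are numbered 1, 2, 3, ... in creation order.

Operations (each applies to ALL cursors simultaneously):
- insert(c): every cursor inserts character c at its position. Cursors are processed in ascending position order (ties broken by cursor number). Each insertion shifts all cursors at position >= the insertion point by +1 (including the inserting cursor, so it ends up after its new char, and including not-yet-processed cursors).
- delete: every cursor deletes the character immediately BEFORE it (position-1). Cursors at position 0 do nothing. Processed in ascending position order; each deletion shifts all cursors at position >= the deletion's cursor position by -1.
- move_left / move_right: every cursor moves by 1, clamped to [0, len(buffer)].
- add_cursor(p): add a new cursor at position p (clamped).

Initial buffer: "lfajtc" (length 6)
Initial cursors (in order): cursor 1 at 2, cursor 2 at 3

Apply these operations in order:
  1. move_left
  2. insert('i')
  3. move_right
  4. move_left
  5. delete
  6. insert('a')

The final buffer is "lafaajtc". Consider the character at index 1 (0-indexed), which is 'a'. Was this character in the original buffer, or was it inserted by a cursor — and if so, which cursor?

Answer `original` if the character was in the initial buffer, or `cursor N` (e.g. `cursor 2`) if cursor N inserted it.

After op 1 (move_left): buffer="lfajtc" (len 6), cursors c1@1 c2@2, authorship ......
After op 2 (insert('i')): buffer="lifiajtc" (len 8), cursors c1@2 c2@4, authorship .1.2....
After op 3 (move_right): buffer="lifiajtc" (len 8), cursors c1@3 c2@5, authorship .1.2....
After op 4 (move_left): buffer="lifiajtc" (len 8), cursors c1@2 c2@4, authorship .1.2....
After op 5 (delete): buffer="lfajtc" (len 6), cursors c1@1 c2@2, authorship ......
After op 6 (insert('a')): buffer="lafaajtc" (len 8), cursors c1@2 c2@4, authorship .1.2....
Authorship (.=original, N=cursor N): . 1 . 2 . . . .
Index 1: author = 1

Answer: cursor 1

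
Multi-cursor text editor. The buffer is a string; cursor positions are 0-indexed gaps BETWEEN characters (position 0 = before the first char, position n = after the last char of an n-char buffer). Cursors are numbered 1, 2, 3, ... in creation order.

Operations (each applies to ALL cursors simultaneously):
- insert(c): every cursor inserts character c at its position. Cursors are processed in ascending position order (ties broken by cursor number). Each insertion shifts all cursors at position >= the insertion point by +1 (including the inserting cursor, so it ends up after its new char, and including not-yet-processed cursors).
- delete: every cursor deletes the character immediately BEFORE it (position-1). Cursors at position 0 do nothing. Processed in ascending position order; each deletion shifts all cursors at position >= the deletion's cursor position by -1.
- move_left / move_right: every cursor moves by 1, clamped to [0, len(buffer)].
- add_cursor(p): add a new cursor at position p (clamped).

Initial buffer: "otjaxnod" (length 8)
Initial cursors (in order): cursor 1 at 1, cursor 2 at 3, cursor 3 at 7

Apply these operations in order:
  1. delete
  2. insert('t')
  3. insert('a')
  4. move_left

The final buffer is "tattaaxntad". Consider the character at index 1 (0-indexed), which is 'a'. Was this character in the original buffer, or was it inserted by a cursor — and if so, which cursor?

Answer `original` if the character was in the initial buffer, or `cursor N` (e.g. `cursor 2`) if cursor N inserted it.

After op 1 (delete): buffer="taxnd" (len 5), cursors c1@0 c2@1 c3@4, authorship .....
After op 2 (insert('t')): buffer="tttaxntd" (len 8), cursors c1@1 c2@3 c3@7, authorship 1.2...3.
After op 3 (insert('a')): buffer="tattaaxntad" (len 11), cursors c1@2 c2@5 c3@10, authorship 11.22...33.
After op 4 (move_left): buffer="tattaaxntad" (len 11), cursors c1@1 c2@4 c3@9, authorship 11.22...33.
Authorship (.=original, N=cursor N): 1 1 . 2 2 . . . 3 3 .
Index 1: author = 1

Answer: cursor 1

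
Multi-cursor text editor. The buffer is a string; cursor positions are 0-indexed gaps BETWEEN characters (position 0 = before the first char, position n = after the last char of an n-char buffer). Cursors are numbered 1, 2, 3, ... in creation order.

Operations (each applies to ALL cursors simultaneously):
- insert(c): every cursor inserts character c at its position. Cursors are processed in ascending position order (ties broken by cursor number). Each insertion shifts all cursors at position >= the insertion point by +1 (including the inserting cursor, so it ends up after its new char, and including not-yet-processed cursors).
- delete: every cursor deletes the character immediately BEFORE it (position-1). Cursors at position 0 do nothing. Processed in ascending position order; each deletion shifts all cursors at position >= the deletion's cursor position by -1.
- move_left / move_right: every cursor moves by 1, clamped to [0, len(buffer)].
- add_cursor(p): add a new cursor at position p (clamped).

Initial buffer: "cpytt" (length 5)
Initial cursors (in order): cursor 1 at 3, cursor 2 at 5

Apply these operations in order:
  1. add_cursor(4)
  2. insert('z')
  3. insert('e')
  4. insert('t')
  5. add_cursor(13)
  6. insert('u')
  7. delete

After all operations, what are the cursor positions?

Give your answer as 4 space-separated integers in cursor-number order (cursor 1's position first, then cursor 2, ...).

Answer: 6 14 10 13

Derivation:
After op 1 (add_cursor(4)): buffer="cpytt" (len 5), cursors c1@3 c3@4 c2@5, authorship .....
After op 2 (insert('z')): buffer="cpyztztz" (len 8), cursors c1@4 c3@6 c2@8, authorship ...1.3.2
After op 3 (insert('e')): buffer="cpyzetzetze" (len 11), cursors c1@5 c3@8 c2@11, authorship ...11.33.22
After op 4 (insert('t')): buffer="cpyzettzettzet" (len 14), cursors c1@6 c3@10 c2@14, authorship ...111.333.222
After op 5 (add_cursor(13)): buffer="cpyzettzettzet" (len 14), cursors c1@6 c3@10 c4@13 c2@14, authorship ...111.333.222
After op 6 (insert('u')): buffer="cpyzetutzetutzeutu" (len 18), cursors c1@7 c3@12 c4@16 c2@18, authorship ...1111.3333.22422
After op 7 (delete): buffer="cpyzettzettzet" (len 14), cursors c1@6 c3@10 c4@13 c2@14, authorship ...111.333.222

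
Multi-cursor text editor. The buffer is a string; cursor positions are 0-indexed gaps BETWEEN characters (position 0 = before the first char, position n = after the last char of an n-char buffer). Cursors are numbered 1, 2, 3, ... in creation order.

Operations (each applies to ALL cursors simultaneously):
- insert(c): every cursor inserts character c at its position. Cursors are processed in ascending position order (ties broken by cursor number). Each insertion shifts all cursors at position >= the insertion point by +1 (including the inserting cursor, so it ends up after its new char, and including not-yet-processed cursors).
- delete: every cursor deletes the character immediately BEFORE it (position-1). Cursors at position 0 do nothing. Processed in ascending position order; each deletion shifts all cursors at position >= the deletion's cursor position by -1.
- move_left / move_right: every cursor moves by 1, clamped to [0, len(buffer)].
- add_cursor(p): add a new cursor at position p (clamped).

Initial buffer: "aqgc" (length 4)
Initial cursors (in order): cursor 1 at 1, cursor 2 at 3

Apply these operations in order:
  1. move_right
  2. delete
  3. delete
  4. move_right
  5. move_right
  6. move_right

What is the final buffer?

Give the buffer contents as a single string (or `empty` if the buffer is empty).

Answer: empty

Derivation:
After op 1 (move_right): buffer="aqgc" (len 4), cursors c1@2 c2@4, authorship ....
After op 2 (delete): buffer="ag" (len 2), cursors c1@1 c2@2, authorship ..
After op 3 (delete): buffer="" (len 0), cursors c1@0 c2@0, authorship 
After op 4 (move_right): buffer="" (len 0), cursors c1@0 c2@0, authorship 
After op 5 (move_right): buffer="" (len 0), cursors c1@0 c2@0, authorship 
After op 6 (move_right): buffer="" (len 0), cursors c1@0 c2@0, authorship 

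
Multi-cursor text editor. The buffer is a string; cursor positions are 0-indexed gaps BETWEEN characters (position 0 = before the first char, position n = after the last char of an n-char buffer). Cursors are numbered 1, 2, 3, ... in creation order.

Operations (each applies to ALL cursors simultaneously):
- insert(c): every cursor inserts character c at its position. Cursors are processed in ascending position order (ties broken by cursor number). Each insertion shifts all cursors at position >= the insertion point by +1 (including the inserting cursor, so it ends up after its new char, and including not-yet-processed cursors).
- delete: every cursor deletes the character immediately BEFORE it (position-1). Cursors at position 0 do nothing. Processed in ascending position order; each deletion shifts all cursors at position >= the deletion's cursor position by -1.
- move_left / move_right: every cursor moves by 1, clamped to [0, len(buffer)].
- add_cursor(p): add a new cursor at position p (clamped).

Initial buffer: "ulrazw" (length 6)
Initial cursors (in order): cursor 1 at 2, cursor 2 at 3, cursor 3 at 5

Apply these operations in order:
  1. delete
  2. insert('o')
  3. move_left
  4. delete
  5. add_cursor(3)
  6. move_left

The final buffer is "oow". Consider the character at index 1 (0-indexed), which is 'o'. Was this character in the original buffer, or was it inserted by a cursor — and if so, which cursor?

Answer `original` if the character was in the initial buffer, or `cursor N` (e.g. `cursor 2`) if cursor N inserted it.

Answer: cursor 3

Derivation:
After op 1 (delete): buffer="uaw" (len 3), cursors c1@1 c2@1 c3@2, authorship ...
After op 2 (insert('o')): buffer="uooaow" (len 6), cursors c1@3 c2@3 c3@5, authorship .12.3.
After op 3 (move_left): buffer="uooaow" (len 6), cursors c1@2 c2@2 c3@4, authorship .12.3.
After op 4 (delete): buffer="oow" (len 3), cursors c1@0 c2@0 c3@1, authorship 23.
After op 5 (add_cursor(3)): buffer="oow" (len 3), cursors c1@0 c2@0 c3@1 c4@3, authorship 23.
After op 6 (move_left): buffer="oow" (len 3), cursors c1@0 c2@0 c3@0 c4@2, authorship 23.
Authorship (.=original, N=cursor N): 2 3 .
Index 1: author = 3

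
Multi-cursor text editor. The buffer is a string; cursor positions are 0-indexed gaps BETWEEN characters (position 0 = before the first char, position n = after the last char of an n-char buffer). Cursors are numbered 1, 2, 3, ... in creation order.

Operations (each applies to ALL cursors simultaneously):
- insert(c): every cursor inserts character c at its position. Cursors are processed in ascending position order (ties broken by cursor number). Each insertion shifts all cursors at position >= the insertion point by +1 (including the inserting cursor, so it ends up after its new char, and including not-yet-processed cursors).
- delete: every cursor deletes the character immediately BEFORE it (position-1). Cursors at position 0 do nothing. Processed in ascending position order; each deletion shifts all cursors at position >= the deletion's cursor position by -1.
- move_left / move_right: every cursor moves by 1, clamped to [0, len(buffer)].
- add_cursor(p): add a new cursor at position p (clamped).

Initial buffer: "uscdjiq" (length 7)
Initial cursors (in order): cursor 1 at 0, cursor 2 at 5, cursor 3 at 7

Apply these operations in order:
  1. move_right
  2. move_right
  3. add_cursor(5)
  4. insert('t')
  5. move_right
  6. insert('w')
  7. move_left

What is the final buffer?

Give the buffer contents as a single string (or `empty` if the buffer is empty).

Answer: ustcwdjtiwqttww

Derivation:
After op 1 (move_right): buffer="uscdjiq" (len 7), cursors c1@1 c2@6 c3@7, authorship .......
After op 2 (move_right): buffer="uscdjiq" (len 7), cursors c1@2 c2@7 c3@7, authorship .......
After op 3 (add_cursor(5)): buffer="uscdjiq" (len 7), cursors c1@2 c4@5 c2@7 c3@7, authorship .......
After op 4 (insert('t')): buffer="ustcdjtiqtt" (len 11), cursors c1@3 c4@7 c2@11 c3@11, authorship ..1...4..23
After op 5 (move_right): buffer="ustcdjtiqtt" (len 11), cursors c1@4 c4@8 c2@11 c3@11, authorship ..1...4..23
After op 6 (insert('w')): buffer="ustcwdjtiwqttww" (len 15), cursors c1@5 c4@10 c2@15 c3@15, authorship ..1.1..4.4.2323
After op 7 (move_left): buffer="ustcwdjtiwqttww" (len 15), cursors c1@4 c4@9 c2@14 c3@14, authorship ..1.1..4.4.2323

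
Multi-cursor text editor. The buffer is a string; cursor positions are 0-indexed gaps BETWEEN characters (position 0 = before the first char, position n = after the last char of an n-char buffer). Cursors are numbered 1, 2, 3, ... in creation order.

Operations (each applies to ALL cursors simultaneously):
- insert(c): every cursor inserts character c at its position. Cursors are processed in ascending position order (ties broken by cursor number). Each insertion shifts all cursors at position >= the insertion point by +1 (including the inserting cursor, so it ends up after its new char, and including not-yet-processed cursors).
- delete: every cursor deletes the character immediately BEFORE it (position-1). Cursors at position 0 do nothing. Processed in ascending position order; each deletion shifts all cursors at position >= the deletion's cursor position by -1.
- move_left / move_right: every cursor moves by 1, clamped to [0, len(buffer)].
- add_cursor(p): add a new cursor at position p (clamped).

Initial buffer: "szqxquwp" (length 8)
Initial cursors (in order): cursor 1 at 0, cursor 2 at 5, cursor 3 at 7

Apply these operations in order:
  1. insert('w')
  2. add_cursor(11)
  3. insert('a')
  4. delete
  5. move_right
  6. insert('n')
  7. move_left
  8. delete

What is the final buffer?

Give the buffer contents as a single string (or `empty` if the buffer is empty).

After op 1 (insert('w')): buffer="wszqxqwuwwp" (len 11), cursors c1@1 c2@7 c3@10, authorship 1.....2..3.
After op 2 (add_cursor(11)): buffer="wszqxqwuwwp" (len 11), cursors c1@1 c2@7 c3@10 c4@11, authorship 1.....2..3.
After op 3 (insert('a')): buffer="waszqxqwauwwapa" (len 15), cursors c1@2 c2@9 c3@13 c4@15, authorship 11.....22..33.4
After op 4 (delete): buffer="wszqxqwuwwp" (len 11), cursors c1@1 c2@7 c3@10 c4@11, authorship 1.....2..3.
After op 5 (move_right): buffer="wszqxqwuwwp" (len 11), cursors c1@2 c2@8 c3@11 c4@11, authorship 1.....2..3.
After op 6 (insert('n')): buffer="wsnzqxqwunwwpnn" (len 15), cursors c1@3 c2@10 c3@15 c4@15, authorship 1.1....2.2.3.34
After op 7 (move_left): buffer="wsnzqxqwunwwpnn" (len 15), cursors c1@2 c2@9 c3@14 c4@14, authorship 1.1....2.2.3.34
After op 8 (delete): buffer="wnzqxqwnwwn" (len 11), cursors c1@1 c2@7 c3@10 c4@10, authorship 11....22.34

Answer: wnzqxqwnwwn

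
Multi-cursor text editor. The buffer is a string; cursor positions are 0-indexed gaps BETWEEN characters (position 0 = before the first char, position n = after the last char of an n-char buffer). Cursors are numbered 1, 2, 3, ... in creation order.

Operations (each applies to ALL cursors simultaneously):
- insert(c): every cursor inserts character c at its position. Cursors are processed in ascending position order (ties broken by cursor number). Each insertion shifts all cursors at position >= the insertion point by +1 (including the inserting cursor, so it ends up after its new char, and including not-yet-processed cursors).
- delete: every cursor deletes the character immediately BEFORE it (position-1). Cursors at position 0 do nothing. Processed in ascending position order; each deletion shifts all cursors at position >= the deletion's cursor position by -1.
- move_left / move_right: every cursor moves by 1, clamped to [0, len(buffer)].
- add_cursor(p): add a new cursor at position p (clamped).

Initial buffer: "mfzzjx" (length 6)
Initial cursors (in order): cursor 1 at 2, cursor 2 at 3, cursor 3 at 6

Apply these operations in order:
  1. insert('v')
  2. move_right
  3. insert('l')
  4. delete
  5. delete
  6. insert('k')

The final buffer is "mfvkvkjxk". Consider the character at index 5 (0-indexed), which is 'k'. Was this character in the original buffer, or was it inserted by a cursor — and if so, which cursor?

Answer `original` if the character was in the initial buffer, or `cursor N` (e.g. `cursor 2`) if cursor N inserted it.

Answer: cursor 2

Derivation:
After op 1 (insert('v')): buffer="mfvzvzjxv" (len 9), cursors c1@3 c2@5 c3@9, authorship ..1.2...3
After op 2 (move_right): buffer="mfvzvzjxv" (len 9), cursors c1@4 c2@6 c3@9, authorship ..1.2...3
After op 3 (insert('l')): buffer="mfvzlvzljxvl" (len 12), cursors c1@5 c2@8 c3@12, authorship ..1.12.2..33
After op 4 (delete): buffer="mfvzvzjxv" (len 9), cursors c1@4 c2@6 c3@9, authorship ..1.2...3
After op 5 (delete): buffer="mfvvjx" (len 6), cursors c1@3 c2@4 c3@6, authorship ..12..
After op 6 (insert('k')): buffer="mfvkvkjxk" (len 9), cursors c1@4 c2@6 c3@9, authorship ..1122..3
Authorship (.=original, N=cursor N): . . 1 1 2 2 . . 3
Index 5: author = 2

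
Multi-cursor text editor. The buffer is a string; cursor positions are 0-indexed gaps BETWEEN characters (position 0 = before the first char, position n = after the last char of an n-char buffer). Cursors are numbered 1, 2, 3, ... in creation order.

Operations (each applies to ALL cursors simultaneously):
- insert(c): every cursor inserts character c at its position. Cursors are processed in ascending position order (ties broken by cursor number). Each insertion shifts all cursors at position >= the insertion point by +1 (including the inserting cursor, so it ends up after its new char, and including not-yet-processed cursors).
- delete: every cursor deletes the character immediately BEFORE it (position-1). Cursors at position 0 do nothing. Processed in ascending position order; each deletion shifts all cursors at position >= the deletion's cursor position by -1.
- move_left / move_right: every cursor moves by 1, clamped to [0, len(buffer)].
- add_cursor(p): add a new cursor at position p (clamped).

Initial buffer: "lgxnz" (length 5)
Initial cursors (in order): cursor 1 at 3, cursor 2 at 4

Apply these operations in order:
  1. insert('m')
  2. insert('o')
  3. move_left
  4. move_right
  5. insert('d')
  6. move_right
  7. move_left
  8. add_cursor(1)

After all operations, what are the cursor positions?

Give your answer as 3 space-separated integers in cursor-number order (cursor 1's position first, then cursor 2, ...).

After op 1 (insert('m')): buffer="lgxmnmz" (len 7), cursors c1@4 c2@6, authorship ...1.2.
After op 2 (insert('o')): buffer="lgxmonmoz" (len 9), cursors c1@5 c2@8, authorship ...11.22.
After op 3 (move_left): buffer="lgxmonmoz" (len 9), cursors c1@4 c2@7, authorship ...11.22.
After op 4 (move_right): buffer="lgxmonmoz" (len 9), cursors c1@5 c2@8, authorship ...11.22.
After op 5 (insert('d')): buffer="lgxmodnmodz" (len 11), cursors c1@6 c2@10, authorship ...111.222.
After op 6 (move_right): buffer="lgxmodnmodz" (len 11), cursors c1@7 c2@11, authorship ...111.222.
After op 7 (move_left): buffer="lgxmodnmodz" (len 11), cursors c1@6 c2@10, authorship ...111.222.
After op 8 (add_cursor(1)): buffer="lgxmodnmodz" (len 11), cursors c3@1 c1@6 c2@10, authorship ...111.222.

Answer: 6 10 1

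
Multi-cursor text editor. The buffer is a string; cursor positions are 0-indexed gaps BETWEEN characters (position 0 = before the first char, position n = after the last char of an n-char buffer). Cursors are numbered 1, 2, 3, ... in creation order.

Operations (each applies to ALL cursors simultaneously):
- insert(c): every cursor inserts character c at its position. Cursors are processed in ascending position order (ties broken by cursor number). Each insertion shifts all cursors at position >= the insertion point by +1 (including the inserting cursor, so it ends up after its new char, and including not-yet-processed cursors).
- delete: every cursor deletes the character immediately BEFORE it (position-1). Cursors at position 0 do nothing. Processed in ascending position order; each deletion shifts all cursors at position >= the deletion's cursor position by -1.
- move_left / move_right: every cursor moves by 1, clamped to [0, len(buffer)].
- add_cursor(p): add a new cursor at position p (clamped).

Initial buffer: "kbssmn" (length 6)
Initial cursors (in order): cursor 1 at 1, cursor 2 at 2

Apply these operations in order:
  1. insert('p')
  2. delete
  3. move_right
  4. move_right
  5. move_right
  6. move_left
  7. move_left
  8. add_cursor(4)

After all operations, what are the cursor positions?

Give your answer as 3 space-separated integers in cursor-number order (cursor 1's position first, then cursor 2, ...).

Answer: 2 3 4

Derivation:
After op 1 (insert('p')): buffer="kpbpssmn" (len 8), cursors c1@2 c2@4, authorship .1.2....
After op 2 (delete): buffer="kbssmn" (len 6), cursors c1@1 c2@2, authorship ......
After op 3 (move_right): buffer="kbssmn" (len 6), cursors c1@2 c2@3, authorship ......
After op 4 (move_right): buffer="kbssmn" (len 6), cursors c1@3 c2@4, authorship ......
After op 5 (move_right): buffer="kbssmn" (len 6), cursors c1@4 c2@5, authorship ......
After op 6 (move_left): buffer="kbssmn" (len 6), cursors c1@3 c2@4, authorship ......
After op 7 (move_left): buffer="kbssmn" (len 6), cursors c1@2 c2@3, authorship ......
After op 8 (add_cursor(4)): buffer="kbssmn" (len 6), cursors c1@2 c2@3 c3@4, authorship ......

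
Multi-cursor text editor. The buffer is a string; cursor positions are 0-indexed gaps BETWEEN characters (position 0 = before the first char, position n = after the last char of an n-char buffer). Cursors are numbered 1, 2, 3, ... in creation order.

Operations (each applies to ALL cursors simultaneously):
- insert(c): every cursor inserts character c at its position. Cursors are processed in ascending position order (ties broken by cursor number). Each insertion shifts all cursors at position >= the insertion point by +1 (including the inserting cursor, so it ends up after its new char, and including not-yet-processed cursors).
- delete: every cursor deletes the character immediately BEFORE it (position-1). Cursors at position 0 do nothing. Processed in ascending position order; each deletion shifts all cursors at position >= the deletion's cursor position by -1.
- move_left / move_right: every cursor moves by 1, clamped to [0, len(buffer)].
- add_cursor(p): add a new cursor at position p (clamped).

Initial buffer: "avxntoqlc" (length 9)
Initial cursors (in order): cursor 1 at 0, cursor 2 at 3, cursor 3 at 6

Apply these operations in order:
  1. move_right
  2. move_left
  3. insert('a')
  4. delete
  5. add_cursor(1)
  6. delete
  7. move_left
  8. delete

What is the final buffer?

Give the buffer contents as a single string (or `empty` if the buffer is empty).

Answer: vtqlc

Derivation:
After op 1 (move_right): buffer="avxntoqlc" (len 9), cursors c1@1 c2@4 c3@7, authorship .........
After op 2 (move_left): buffer="avxntoqlc" (len 9), cursors c1@0 c2@3 c3@6, authorship .........
After op 3 (insert('a')): buffer="aavxantoaqlc" (len 12), cursors c1@1 c2@5 c3@9, authorship 1...2...3...
After op 4 (delete): buffer="avxntoqlc" (len 9), cursors c1@0 c2@3 c3@6, authorship .........
After op 5 (add_cursor(1)): buffer="avxntoqlc" (len 9), cursors c1@0 c4@1 c2@3 c3@6, authorship .........
After op 6 (delete): buffer="vntqlc" (len 6), cursors c1@0 c4@0 c2@1 c3@3, authorship ......
After op 7 (move_left): buffer="vntqlc" (len 6), cursors c1@0 c2@0 c4@0 c3@2, authorship ......
After op 8 (delete): buffer="vtqlc" (len 5), cursors c1@0 c2@0 c4@0 c3@1, authorship .....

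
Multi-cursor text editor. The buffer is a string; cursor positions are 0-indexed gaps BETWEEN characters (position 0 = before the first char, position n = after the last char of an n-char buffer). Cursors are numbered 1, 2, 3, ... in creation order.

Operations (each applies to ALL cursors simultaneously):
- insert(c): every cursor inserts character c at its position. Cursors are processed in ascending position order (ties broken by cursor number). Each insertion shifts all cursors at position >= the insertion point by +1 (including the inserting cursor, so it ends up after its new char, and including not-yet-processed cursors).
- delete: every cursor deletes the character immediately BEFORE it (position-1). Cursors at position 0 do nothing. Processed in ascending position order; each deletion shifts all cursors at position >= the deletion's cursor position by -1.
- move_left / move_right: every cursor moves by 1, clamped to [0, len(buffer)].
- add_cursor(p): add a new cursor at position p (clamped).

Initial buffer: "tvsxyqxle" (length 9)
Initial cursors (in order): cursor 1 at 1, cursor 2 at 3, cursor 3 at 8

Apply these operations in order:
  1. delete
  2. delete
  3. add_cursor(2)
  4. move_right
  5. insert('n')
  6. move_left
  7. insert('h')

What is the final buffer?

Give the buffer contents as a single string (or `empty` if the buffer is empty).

Answer: xnhhnyqhnehn

Derivation:
After op 1 (delete): buffer="vxyqxe" (len 6), cursors c1@0 c2@1 c3@5, authorship ......
After op 2 (delete): buffer="xyqe" (len 4), cursors c1@0 c2@0 c3@3, authorship ....
After op 3 (add_cursor(2)): buffer="xyqe" (len 4), cursors c1@0 c2@0 c4@2 c3@3, authorship ....
After op 4 (move_right): buffer="xyqe" (len 4), cursors c1@1 c2@1 c4@3 c3@4, authorship ....
After op 5 (insert('n')): buffer="xnnyqnen" (len 8), cursors c1@3 c2@3 c4@6 c3@8, authorship .12..4.3
After op 6 (move_left): buffer="xnnyqnen" (len 8), cursors c1@2 c2@2 c4@5 c3@7, authorship .12..4.3
After op 7 (insert('h')): buffer="xnhhnyqhnehn" (len 12), cursors c1@4 c2@4 c4@8 c3@11, authorship .1122..44.33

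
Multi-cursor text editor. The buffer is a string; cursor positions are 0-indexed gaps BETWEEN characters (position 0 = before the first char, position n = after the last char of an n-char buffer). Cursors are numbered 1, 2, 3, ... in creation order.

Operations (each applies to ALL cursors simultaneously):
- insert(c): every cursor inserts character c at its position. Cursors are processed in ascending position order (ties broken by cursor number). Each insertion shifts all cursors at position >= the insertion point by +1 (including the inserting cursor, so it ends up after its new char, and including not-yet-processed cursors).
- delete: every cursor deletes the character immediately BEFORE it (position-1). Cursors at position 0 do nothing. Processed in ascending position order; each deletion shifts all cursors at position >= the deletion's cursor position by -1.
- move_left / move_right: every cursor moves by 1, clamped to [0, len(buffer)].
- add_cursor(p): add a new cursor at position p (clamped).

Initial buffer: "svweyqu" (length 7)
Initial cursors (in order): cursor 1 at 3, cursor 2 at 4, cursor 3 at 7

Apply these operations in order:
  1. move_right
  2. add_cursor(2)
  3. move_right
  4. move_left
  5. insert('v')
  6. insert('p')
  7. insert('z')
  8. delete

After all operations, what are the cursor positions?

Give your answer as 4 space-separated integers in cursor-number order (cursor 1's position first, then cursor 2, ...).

After op 1 (move_right): buffer="svweyqu" (len 7), cursors c1@4 c2@5 c3@7, authorship .......
After op 2 (add_cursor(2)): buffer="svweyqu" (len 7), cursors c4@2 c1@4 c2@5 c3@7, authorship .......
After op 3 (move_right): buffer="svweyqu" (len 7), cursors c4@3 c1@5 c2@6 c3@7, authorship .......
After op 4 (move_left): buffer="svweyqu" (len 7), cursors c4@2 c1@4 c2@5 c3@6, authorship .......
After op 5 (insert('v')): buffer="svvwevyvqvu" (len 11), cursors c4@3 c1@6 c2@8 c3@10, authorship ..4..1.2.3.
After op 6 (insert('p')): buffer="svvpwevpyvpqvpu" (len 15), cursors c4@4 c1@8 c2@11 c3@14, authorship ..44..11.22.33.
After op 7 (insert('z')): buffer="svvpzwevpzyvpzqvpzu" (len 19), cursors c4@5 c1@10 c2@14 c3@18, authorship ..444..111.222.333.
After op 8 (delete): buffer="svvpwevpyvpqvpu" (len 15), cursors c4@4 c1@8 c2@11 c3@14, authorship ..44..11.22.33.

Answer: 8 11 14 4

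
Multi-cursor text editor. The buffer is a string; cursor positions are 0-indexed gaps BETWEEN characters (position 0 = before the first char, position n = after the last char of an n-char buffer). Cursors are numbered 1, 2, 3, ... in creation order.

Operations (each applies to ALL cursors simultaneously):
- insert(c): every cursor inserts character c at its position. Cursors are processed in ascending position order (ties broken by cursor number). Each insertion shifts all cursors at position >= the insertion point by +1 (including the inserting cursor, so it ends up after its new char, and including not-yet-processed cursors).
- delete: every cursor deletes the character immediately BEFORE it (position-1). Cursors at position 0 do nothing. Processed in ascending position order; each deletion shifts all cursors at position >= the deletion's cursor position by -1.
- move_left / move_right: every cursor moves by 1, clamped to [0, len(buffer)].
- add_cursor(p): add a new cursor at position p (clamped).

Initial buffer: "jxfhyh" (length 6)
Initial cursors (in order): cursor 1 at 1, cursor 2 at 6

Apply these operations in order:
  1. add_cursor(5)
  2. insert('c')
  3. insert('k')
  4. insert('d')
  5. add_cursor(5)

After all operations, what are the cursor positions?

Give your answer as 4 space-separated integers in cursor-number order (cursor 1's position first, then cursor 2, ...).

After op 1 (add_cursor(5)): buffer="jxfhyh" (len 6), cursors c1@1 c3@5 c2@6, authorship ......
After op 2 (insert('c')): buffer="jcxfhychc" (len 9), cursors c1@2 c3@7 c2@9, authorship .1....3.2
After op 3 (insert('k')): buffer="jckxfhyckhck" (len 12), cursors c1@3 c3@9 c2@12, authorship .11....33.22
After op 4 (insert('d')): buffer="jckdxfhyckdhckd" (len 15), cursors c1@4 c3@11 c2@15, authorship .111....333.222
After op 5 (add_cursor(5)): buffer="jckdxfhyckdhckd" (len 15), cursors c1@4 c4@5 c3@11 c2@15, authorship .111....333.222

Answer: 4 15 11 5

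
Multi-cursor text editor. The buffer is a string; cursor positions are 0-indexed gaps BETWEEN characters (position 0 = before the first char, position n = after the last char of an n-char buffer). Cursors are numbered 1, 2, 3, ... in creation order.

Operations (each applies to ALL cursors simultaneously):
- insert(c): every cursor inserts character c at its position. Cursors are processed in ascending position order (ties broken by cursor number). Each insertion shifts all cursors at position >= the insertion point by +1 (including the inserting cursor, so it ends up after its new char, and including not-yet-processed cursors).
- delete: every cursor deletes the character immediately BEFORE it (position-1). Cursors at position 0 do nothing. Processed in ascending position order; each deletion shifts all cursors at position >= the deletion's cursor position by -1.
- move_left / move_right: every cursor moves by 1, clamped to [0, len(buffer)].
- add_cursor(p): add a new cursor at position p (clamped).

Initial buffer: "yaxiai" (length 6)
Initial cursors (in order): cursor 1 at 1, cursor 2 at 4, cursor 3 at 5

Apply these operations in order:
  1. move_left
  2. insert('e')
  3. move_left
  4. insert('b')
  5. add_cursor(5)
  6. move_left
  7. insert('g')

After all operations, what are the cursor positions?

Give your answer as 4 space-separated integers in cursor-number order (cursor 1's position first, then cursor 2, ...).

After op 1 (move_left): buffer="yaxiai" (len 6), cursors c1@0 c2@3 c3@4, authorship ......
After op 2 (insert('e')): buffer="eyaxeieai" (len 9), cursors c1@1 c2@5 c3@7, authorship 1...2.3..
After op 3 (move_left): buffer="eyaxeieai" (len 9), cursors c1@0 c2@4 c3@6, authorship 1...2.3..
After op 4 (insert('b')): buffer="beyaxbeibeai" (len 12), cursors c1@1 c2@6 c3@9, authorship 11...22.33..
After op 5 (add_cursor(5)): buffer="beyaxbeibeai" (len 12), cursors c1@1 c4@5 c2@6 c3@9, authorship 11...22.33..
After op 6 (move_left): buffer="beyaxbeibeai" (len 12), cursors c1@0 c4@4 c2@5 c3@8, authorship 11...22.33..
After op 7 (insert('g')): buffer="gbeyagxgbeigbeai" (len 16), cursors c1@1 c4@6 c2@8 c3@12, authorship 111..4.222.333..

Answer: 1 8 12 6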